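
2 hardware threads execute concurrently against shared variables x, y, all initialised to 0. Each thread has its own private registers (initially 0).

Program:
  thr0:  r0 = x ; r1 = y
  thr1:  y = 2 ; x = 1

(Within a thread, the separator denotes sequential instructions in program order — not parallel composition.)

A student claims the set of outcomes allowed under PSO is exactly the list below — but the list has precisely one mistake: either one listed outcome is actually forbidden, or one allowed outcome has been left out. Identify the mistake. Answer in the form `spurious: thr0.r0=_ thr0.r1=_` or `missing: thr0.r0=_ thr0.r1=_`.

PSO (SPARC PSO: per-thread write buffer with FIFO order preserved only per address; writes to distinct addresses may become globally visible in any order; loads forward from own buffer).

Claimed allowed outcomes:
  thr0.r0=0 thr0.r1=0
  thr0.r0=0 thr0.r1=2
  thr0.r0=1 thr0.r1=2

missing: thr0.r0=1 thr0.r1=0

outcome vector order: (thr0.r0,thr0.r1)
PSO (4): <0 0> <0 2> <1 0> <1 2>
PSO∖claimed = {<1 0>}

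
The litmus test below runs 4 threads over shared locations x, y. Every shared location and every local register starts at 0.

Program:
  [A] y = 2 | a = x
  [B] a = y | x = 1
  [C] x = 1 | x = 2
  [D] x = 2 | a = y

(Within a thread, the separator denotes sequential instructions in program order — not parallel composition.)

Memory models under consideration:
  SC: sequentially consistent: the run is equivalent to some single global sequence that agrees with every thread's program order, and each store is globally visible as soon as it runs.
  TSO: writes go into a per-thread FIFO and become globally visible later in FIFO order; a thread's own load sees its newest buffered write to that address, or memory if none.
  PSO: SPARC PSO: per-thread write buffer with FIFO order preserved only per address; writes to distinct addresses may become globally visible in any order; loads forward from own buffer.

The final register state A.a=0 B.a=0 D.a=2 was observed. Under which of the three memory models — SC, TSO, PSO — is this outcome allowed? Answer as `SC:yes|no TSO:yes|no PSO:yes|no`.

SC:yes TSO:yes PSO:yes

outcome vector order: (A.a,B.a,D.a)
[SC] allowed = {002, 022, 100, 102, 120, 122, 200, 202, 220, 222}
[TSO] allowed = {000, 002, 020, 022, 100, 102, 120, 122, 200, 202, 220, 222}
[PSO] allowed = {000, 002, 020, 022, 100, 102, 120, 122, 200, 202, 220, 222}
target 002 ∈ {SC,TSO,PSO}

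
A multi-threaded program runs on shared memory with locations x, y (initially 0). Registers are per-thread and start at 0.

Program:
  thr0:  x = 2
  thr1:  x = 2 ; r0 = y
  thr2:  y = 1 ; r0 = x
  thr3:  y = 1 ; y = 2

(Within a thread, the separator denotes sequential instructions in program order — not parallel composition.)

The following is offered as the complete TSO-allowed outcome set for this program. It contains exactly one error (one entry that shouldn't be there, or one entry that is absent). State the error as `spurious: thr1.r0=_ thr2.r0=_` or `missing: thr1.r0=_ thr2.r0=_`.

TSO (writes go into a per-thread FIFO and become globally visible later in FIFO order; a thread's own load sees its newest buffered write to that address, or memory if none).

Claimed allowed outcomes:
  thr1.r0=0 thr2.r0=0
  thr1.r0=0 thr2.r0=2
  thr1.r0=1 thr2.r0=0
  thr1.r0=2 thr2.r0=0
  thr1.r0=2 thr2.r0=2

missing: thr1.r0=1 thr2.r0=2

outcome vector order: (thr1.r0,thr2.r0)
[TSO] allowed = {00; 02; 10; 12; 20; 22}
TSO∖claimed = {12}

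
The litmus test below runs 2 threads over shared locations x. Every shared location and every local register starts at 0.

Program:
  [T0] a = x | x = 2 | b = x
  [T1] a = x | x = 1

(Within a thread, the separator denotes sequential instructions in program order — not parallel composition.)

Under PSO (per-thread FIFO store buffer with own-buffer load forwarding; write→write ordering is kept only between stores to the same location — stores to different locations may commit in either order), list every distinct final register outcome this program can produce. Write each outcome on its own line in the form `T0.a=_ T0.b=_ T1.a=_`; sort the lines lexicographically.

outcome vector order: (T0.a,T0.b,T1.a)
|PSO outcomes| = 5

T0.a=0 T0.b=1 T1.a=0
T0.a=0 T0.b=1 T1.a=2
T0.a=0 T0.b=2 T1.a=0
T0.a=0 T0.b=2 T1.a=2
T0.a=1 T0.b=2 T1.a=0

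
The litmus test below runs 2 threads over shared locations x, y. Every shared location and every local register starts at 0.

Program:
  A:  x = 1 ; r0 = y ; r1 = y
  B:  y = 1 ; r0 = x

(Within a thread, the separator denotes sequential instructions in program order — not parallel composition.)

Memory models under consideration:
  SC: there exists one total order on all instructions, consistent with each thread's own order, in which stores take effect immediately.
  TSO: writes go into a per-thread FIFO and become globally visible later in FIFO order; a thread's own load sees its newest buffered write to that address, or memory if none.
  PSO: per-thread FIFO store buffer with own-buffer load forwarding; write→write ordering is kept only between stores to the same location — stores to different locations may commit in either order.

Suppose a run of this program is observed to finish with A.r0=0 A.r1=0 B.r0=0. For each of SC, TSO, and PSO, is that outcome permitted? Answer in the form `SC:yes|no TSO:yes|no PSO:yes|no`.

SC:no TSO:yes PSO:yes

outcome vector order: (A.r0,A.r1,B.r0)
SC (4): <0 0 1> <0 1 1> <1 1 0> <1 1 1>
TSO (6): <0 0 0> <0 0 1> <0 1 0> <0 1 1> <1 1 0> <1 1 1>
PSO (6): <0 0 0> <0 0 1> <0 1 0> <0 1 1> <1 1 0> <1 1 1>
target <0 0 0> ∈ {TSO,PSO}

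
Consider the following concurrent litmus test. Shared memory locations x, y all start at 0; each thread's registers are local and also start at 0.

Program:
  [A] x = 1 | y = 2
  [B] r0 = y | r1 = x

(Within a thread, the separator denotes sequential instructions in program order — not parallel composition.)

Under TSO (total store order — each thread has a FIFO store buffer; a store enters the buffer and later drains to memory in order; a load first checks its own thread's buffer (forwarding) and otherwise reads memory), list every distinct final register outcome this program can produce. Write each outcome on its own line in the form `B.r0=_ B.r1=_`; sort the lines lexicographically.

B.r0=0 B.r1=0
B.r0=0 B.r1=1
B.r0=2 B.r1=1

outcome vector order: (B.r0,B.r1)
|TSO outcomes| = 3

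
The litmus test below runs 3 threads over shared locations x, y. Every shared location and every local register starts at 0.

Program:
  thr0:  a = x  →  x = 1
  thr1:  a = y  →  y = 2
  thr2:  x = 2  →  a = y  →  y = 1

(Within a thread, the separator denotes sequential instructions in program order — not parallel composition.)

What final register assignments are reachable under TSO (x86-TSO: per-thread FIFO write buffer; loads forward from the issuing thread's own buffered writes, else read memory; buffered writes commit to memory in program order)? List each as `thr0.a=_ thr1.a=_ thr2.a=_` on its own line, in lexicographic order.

thr0.a=0 thr1.a=0 thr2.a=0
thr0.a=0 thr1.a=0 thr2.a=2
thr0.a=0 thr1.a=1 thr2.a=0
thr0.a=2 thr1.a=0 thr2.a=0
thr0.a=2 thr1.a=0 thr2.a=2
thr0.a=2 thr1.a=1 thr2.a=0

outcome vector order: (thr0.a,thr1.a,thr2.a)
|TSO outcomes| = 6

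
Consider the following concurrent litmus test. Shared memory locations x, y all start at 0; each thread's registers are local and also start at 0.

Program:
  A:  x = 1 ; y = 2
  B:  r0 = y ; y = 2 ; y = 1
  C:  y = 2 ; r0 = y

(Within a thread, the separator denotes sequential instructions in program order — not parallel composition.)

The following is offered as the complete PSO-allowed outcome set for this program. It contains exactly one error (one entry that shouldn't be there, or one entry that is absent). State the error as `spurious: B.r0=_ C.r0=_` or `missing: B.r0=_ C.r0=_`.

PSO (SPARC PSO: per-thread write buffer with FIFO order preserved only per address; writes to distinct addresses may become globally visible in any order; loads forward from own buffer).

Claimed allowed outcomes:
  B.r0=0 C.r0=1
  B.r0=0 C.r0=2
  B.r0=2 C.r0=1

outcome vector order: (B.r0,C.r0)
PSO: 4 outcomes — {01; 02; 21; 22}
PSO∖claimed = {22}

missing: B.r0=2 C.r0=2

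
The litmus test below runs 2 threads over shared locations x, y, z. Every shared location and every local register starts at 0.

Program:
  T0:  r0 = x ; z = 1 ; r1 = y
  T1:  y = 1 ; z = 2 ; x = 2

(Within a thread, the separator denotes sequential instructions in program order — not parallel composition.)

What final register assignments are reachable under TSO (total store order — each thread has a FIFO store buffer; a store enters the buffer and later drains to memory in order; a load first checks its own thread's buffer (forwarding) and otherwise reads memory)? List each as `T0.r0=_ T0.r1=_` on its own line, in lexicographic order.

T0.r0=0 T0.r1=0
T0.r0=0 T0.r1=1
T0.r0=2 T0.r1=1

outcome vector order: (T0.r0,T0.r1)
|TSO outcomes| = 3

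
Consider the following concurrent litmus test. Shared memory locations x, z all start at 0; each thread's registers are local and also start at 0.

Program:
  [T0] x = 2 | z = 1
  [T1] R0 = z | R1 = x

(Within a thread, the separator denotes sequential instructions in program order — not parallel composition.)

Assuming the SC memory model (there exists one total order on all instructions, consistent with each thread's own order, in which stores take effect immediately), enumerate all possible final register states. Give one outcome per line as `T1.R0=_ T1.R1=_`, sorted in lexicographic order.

outcome vector order: (T1.R0,T1.R1)
|SC outcomes| = 3

T1.R0=0 T1.R1=0
T1.R0=0 T1.R1=2
T1.R0=1 T1.R1=2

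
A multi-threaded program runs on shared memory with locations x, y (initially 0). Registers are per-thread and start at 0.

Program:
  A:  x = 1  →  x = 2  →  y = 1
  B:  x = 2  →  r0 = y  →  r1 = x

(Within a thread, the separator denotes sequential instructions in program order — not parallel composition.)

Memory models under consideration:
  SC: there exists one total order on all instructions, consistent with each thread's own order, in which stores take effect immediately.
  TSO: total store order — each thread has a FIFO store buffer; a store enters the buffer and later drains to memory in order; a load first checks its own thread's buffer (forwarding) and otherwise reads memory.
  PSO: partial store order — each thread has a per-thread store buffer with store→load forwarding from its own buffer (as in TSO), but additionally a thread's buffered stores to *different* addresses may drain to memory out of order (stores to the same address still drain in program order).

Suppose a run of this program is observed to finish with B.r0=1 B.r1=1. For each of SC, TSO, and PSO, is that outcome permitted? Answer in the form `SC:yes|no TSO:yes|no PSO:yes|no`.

SC:no TSO:no PSO:yes

outcome vector order: (B.r0,B.r1)
[SC] allowed = {<0 1>, <0 2>, <1 2>}
[TSO] allowed = {<0 1>, <0 2>, <1 2>}
[PSO] allowed = {<0 1>, <0 2>, <1 1>, <1 2>}
target <1 1> ∈ {PSO}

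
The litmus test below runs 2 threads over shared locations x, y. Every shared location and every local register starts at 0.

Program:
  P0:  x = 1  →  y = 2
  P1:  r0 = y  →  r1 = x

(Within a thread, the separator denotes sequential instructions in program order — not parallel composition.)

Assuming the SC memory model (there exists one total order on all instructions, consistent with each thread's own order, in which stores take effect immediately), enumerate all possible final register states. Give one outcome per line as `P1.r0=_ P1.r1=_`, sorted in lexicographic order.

outcome vector order: (P1.r0,P1.r1)
|SC outcomes| = 3

P1.r0=0 P1.r1=0
P1.r0=0 P1.r1=1
P1.r0=2 P1.r1=1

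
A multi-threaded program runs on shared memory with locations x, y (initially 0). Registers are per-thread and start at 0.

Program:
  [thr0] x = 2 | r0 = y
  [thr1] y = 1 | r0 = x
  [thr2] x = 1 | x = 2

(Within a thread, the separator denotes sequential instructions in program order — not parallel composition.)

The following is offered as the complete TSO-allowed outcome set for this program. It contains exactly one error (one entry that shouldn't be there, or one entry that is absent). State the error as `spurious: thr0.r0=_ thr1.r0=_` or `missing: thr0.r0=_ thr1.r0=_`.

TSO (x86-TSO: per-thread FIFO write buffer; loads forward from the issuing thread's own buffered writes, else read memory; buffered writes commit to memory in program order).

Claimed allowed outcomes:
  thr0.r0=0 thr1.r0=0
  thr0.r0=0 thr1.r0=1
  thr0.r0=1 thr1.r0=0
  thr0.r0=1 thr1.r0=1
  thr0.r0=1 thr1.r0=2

outcome vector order: (thr0.r0,thr1.r0)
[TSO] allowed = {(0,0) (0,1) (0,2) (1,0) (1,1) (1,2)}
TSO∖claimed = {(0,2)}

missing: thr0.r0=0 thr1.r0=2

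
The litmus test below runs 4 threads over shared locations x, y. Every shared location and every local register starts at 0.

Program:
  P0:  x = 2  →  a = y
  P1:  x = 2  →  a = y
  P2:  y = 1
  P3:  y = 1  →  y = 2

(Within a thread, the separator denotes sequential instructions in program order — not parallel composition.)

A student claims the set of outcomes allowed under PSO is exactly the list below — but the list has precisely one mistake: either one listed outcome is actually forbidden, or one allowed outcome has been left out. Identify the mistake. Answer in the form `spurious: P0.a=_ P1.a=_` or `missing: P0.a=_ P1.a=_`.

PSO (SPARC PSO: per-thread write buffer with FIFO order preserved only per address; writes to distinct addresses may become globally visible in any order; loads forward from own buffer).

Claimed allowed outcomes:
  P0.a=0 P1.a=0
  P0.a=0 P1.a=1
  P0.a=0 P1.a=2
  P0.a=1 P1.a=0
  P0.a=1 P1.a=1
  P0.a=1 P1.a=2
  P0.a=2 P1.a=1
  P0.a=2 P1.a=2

missing: P0.a=2 P1.a=0

outcome vector order: (P0.a,P1.a)
PSO: 9 outcomes — {<0 0> <0 1> <0 2> <1 0> <1 1> <1 2> <2 0> <2 1> <2 2>}
PSO∖claimed = {<2 0>}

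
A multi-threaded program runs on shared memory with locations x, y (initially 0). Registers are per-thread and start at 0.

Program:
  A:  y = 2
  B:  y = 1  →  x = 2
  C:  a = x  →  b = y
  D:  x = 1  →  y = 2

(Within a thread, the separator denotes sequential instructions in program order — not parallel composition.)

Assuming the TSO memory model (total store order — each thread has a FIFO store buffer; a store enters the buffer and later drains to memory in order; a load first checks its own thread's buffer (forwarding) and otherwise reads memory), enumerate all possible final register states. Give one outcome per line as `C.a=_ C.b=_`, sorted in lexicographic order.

C.a=0 C.b=0
C.a=0 C.b=1
C.a=0 C.b=2
C.a=1 C.b=0
C.a=1 C.b=1
C.a=1 C.b=2
C.a=2 C.b=1
C.a=2 C.b=2

outcome vector order: (C.a,C.b)
|TSO outcomes| = 8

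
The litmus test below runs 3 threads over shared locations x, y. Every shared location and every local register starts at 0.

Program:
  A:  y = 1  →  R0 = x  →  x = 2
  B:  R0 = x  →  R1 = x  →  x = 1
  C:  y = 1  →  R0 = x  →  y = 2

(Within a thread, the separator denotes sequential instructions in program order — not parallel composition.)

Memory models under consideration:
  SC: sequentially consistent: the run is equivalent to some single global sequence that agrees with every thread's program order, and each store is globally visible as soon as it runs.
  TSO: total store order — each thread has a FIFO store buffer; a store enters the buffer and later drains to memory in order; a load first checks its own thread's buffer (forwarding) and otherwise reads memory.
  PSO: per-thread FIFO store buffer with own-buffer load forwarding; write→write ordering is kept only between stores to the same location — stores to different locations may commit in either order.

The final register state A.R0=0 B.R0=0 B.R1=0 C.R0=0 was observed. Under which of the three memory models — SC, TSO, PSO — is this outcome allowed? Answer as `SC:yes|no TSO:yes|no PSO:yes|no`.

outcome vector order: (A.R0,B.R0,B.R1,C.R0)
under SC → (0,0,0,0), (0,0,0,1), (0,0,0,2), (0,0,2,0), (0,0,2,1), (0,0,2,2), (0,2,2,0), (0,2,2,1), (0,2,2,2), (1,0,0,0), (1,0,0,1), (1,0,0,2)
under TSO → (0,0,0,0), (0,0,0,1), (0,0,0,2), (0,0,2,0), (0,0,2,1), (0,0,2,2), (0,2,2,0), (0,2,2,1), (0,2,2,2), (1,0,0,0), (1,0,0,1), (1,0,0,2)
under PSO → (0,0,0,0), (0,0,0,1), (0,0,0,2), (0,0,2,0), (0,0,2,1), (0,0,2,2), (0,2,2,0), (0,2,2,1), (0,2,2,2), (1,0,0,0), (1,0,0,1), (1,0,0,2)
target (0,0,0,0) ∈ {SC,TSO,PSO}

SC:yes TSO:yes PSO:yes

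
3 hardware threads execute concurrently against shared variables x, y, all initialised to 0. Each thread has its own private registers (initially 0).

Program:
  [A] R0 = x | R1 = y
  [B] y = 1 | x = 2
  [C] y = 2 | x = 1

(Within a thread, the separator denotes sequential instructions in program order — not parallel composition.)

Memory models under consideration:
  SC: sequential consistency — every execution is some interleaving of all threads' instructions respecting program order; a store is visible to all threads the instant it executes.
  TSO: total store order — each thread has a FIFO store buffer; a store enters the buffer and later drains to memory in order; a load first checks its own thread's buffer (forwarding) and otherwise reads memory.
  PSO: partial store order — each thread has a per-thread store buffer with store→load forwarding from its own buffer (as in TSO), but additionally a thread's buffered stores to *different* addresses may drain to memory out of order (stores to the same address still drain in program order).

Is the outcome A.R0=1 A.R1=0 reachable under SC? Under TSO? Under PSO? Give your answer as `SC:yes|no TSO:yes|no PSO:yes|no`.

SC:no TSO:no PSO:yes

outcome vector order: (A.R0,A.R1)
under SC → 00, 01, 02, 11, 12, 21, 22
under TSO → 00, 01, 02, 11, 12, 21, 22
under PSO → 00, 01, 02, 10, 11, 12, 20, 21, 22
target 10 ∈ {PSO}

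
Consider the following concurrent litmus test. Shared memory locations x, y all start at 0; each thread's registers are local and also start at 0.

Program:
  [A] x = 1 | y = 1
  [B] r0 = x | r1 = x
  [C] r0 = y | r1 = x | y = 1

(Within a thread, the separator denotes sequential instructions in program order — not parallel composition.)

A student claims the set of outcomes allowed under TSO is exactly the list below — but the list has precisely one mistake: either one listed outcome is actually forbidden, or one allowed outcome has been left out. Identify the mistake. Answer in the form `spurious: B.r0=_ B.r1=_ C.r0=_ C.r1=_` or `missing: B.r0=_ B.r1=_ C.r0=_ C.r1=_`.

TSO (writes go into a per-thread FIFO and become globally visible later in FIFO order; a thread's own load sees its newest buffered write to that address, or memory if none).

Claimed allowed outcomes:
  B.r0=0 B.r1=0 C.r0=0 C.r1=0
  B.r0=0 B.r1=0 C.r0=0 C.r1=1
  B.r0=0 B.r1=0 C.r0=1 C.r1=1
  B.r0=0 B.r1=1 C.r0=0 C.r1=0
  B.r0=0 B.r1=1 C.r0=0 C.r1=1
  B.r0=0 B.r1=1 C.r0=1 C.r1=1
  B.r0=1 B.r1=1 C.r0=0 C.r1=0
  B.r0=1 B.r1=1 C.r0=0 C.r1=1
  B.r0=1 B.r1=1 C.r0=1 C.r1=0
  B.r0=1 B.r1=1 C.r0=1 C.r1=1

spurious: B.r0=1 B.r1=1 C.r0=1 C.r1=0

outcome vector order: (B.r0,B.r1,C.r0,C.r1)
TSO: 9 outcomes — {<0 0 0 0>, <0 0 0 1>, <0 0 1 1>, <0 1 0 0>, <0 1 0 1>, <0 1 1 1>, <1 1 0 0>, <1 1 0 1>, <1 1 1 1>}
claimed∖TSO = {<1 1 1 0>}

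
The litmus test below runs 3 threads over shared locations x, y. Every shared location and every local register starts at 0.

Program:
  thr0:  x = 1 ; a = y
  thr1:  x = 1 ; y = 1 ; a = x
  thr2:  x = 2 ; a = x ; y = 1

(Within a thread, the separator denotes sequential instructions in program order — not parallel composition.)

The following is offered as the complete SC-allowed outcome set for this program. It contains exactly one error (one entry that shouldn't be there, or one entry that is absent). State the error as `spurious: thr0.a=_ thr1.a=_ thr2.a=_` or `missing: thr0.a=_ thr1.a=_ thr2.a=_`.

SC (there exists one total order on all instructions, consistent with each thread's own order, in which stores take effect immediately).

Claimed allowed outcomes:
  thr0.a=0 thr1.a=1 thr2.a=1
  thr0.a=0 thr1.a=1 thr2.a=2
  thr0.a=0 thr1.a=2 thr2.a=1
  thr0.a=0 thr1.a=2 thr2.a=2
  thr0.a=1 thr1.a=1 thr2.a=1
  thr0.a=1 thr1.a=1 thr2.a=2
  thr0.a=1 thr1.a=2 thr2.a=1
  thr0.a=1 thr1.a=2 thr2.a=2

outcome vector order: (thr0.a,thr1.a,thr2.a)
under SC → 011; 012; 022; 111; 112; 121; 122
claimed∖SC = {021}

spurious: thr0.a=0 thr1.a=2 thr2.a=1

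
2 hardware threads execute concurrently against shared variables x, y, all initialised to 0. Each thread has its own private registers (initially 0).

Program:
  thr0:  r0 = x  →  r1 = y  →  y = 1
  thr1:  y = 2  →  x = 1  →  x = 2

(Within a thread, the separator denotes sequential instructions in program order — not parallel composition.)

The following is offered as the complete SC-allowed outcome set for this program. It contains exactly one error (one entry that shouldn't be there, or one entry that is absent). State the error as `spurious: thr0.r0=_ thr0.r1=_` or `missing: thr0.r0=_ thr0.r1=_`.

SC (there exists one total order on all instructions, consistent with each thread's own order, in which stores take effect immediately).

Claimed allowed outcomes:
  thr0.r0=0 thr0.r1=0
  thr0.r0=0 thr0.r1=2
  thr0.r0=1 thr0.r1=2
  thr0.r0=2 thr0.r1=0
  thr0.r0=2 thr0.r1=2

spurious: thr0.r0=2 thr0.r1=0

outcome vector order: (thr0.r0,thr0.r1)
SC: 4 outcomes — {00 02 12 22}
claimed∖SC = {20}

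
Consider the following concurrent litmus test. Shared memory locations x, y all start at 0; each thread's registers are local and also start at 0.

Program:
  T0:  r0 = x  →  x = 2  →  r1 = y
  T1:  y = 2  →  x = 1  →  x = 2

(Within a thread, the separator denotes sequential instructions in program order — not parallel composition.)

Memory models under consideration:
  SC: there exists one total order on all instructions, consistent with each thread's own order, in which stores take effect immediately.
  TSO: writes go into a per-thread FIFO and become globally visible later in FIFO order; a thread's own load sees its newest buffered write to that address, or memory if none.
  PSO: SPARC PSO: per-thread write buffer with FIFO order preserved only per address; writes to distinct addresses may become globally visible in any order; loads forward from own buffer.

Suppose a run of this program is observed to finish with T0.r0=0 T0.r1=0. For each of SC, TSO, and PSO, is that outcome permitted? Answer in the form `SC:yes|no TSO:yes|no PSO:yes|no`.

outcome vector order: (T0.r0,T0.r1)
under SC → 0/0; 0/2; 1/2; 2/2
under TSO → 0/0; 0/2; 1/2; 2/2
under PSO → 0/0; 0/2; 1/0; 1/2; 2/0; 2/2
target 0/0 ∈ {SC,TSO,PSO}

SC:yes TSO:yes PSO:yes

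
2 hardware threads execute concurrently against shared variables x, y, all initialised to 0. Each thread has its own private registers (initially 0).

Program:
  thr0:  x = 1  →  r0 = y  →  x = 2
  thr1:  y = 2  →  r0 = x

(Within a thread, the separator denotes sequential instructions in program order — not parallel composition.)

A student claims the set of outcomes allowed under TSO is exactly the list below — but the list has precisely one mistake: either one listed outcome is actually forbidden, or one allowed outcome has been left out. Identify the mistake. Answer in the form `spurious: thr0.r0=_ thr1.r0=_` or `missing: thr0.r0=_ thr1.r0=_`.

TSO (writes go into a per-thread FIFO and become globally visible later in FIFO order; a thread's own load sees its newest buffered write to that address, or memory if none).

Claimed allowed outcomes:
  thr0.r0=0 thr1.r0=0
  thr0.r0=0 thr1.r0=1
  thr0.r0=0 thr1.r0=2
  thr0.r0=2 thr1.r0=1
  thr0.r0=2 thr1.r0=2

outcome vector order: (thr0.r0,thr1.r0)
TSO (6): 00; 01; 02; 20; 21; 22
TSO∖claimed = {20}

missing: thr0.r0=2 thr1.r0=0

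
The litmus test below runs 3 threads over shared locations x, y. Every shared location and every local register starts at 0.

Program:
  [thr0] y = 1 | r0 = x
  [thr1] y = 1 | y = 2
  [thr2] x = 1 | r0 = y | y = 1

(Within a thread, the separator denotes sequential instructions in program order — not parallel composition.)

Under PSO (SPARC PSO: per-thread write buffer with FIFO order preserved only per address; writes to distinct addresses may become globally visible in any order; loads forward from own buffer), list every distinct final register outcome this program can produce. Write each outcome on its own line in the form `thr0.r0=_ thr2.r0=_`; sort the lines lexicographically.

thr0.r0=0 thr2.r0=0
thr0.r0=0 thr2.r0=1
thr0.r0=0 thr2.r0=2
thr0.r0=1 thr2.r0=0
thr0.r0=1 thr2.r0=1
thr0.r0=1 thr2.r0=2

outcome vector order: (thr0.r0,thr2.r0)
|PSO outcomes| = 6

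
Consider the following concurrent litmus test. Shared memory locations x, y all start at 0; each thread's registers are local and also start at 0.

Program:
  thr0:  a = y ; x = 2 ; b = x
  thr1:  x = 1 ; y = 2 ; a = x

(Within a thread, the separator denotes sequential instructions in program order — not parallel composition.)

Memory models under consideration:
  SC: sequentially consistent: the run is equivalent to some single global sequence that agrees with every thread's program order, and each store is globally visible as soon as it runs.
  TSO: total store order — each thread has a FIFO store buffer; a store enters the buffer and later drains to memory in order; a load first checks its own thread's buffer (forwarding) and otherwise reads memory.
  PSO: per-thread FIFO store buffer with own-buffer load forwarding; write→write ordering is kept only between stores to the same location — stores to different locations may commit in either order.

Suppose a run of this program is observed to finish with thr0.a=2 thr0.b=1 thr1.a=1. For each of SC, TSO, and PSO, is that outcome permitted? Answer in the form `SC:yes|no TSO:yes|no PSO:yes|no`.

SC:no TSO:no PSO:yes

outcome vector order: (thr0.a,thr0.b,thr1.a)
SC: 5 outcomes — {011, 021, 022, 221, 222}
TSO: 5 outcomes — {011, 021, 022, 221, 222}
PSO: 6 outcomes — {011, 021, 022, 211, 221, 222}
target 211 ∈ {PSO}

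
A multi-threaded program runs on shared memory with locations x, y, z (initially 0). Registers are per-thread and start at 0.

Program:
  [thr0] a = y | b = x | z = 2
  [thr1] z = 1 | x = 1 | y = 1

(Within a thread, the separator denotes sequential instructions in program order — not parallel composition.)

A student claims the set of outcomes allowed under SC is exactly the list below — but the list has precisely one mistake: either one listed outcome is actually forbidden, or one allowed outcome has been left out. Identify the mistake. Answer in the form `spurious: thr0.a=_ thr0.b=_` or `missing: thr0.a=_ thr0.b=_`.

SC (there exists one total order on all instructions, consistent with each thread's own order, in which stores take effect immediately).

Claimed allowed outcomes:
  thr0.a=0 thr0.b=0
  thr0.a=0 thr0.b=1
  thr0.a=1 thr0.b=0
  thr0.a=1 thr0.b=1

outcome vector order: (thr0.a,thr0.b)
SC (3): 00; 01; 11
claimed∖SC = {10}

spurious: thr0.a=1 thr0.b=0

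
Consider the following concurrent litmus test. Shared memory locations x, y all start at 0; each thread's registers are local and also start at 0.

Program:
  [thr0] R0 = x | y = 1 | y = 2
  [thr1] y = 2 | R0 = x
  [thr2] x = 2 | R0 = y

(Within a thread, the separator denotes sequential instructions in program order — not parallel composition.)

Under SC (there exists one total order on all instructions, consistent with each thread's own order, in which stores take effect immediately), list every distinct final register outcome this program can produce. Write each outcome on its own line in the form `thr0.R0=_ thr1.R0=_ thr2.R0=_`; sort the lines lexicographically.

outcome vector order: (thr0.R0,thr1.R0,thr2.R0)
|SC outcomes| = 10

thr0.R0=0 thr1.R0=0 thr2.R0=1
thr0.R0=0 thr1.R0=0 thr2.R0=2
thr0.R0=0 thr1.R0=2 thr2.R0=0
thr0.R0=0 thr1.R0=2 thr2.R0=1
thr0.R0=0 thr1.R0=2 thr2.R0=2
thr0.R0=2 thr1.R0=0 thr2.R0=1
thr0.R0=2 thr1.R0=0 thr2.R0=2
thr0.R0=2 thr1.R0=2 thr2.R0=0
thr0.R0=2 thr1.R0=2 thr2.R0=1
thr0.R0=2 thr1.R0=2 thr2.R0=2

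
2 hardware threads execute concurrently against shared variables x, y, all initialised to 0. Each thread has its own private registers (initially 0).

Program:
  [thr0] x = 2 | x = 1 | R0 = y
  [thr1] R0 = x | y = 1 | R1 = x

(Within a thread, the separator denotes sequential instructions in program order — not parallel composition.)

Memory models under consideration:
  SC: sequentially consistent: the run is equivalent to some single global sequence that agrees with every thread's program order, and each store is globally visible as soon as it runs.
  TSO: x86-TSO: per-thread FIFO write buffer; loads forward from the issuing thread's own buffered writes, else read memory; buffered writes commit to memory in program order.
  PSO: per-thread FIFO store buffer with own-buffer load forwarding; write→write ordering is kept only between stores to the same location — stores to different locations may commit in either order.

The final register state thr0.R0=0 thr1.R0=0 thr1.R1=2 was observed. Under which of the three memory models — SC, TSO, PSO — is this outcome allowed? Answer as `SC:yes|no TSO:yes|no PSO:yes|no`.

outcome vector order: (thr0.R0,thr1.R0,thr1.R1)
SC (9): 001; 011; 021; 100; 101; 102; 111; 121; 122
TSO (12): 000; 001; 002; 011; 021; 022; 100; 101; 102; 111; 121; 122
PSO (12): 000; 001; 002; 011; 021; 022; 100; 101; 102; 111; 121; 122
target 002 ∈ {TSO,PSO}

SC:no TSO:yes PSO:yes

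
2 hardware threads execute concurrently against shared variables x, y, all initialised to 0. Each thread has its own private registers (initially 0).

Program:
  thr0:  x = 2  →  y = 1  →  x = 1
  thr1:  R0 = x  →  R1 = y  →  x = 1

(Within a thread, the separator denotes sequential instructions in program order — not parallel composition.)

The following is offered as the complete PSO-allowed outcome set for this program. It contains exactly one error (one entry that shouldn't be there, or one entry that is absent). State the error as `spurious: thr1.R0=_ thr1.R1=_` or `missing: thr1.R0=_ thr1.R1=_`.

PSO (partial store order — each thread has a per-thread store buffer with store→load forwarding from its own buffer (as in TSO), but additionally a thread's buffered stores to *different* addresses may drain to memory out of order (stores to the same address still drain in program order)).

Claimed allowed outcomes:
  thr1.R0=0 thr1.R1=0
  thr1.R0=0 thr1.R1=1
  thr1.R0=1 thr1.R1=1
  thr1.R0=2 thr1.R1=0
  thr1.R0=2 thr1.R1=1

missing: thr1.R0=1 thr1.R1=0

outcome vector order: (thr1.R0,thr1.R1)
PSO (6): (0,0) (0,1) (1,0) (1,1) (2,0) (2,1)
PSO∖claimed = {(1,0)}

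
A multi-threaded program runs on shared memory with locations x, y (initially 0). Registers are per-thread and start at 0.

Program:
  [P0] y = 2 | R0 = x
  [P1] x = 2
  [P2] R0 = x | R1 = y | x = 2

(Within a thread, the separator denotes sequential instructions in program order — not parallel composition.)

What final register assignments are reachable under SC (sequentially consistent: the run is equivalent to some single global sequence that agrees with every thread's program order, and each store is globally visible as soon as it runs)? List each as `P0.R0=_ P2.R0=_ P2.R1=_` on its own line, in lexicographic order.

P0.R0=0 P2.R0=0 P2.R1=0
P0.R0=0 P2.R0=0 P2.R1=2
P0.R0=0 P2.R0=2 P2.R1=2
P0.R0=2 P2.R0=0 P2.R1=0
P0.R0=2 P2.R0=0 P2.R1=2
P0.R0=2 P2.R0=2 P2.R1=0
P0.R0=2 P2.R0=2 P2.R1=2

outcome vector order: (P0.R0,P2.R0,P2.R1)
|SC outcomes| = 7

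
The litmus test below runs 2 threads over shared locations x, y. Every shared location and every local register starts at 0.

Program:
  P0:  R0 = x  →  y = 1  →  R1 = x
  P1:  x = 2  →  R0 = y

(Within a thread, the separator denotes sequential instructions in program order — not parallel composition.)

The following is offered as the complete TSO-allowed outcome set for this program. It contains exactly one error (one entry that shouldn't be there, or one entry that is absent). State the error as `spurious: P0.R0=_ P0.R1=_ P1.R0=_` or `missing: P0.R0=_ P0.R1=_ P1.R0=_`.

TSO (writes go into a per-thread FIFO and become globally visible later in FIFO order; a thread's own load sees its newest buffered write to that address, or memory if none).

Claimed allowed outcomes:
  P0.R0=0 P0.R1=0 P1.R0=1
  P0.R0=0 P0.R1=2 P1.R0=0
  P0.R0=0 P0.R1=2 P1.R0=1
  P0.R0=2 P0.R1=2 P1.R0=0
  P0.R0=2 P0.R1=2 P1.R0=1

outcome vector order: (P0.R0,P0.R1,P1.R0)
[TSO] allowed = {(0,0,0) (0,0,1) (0,2,0) (0,2,1) (2,2,0) (2,2,1)}
TSO∖claimed = {(0,0,0)}

missing: P0.R0=0 P0.R1=0 P1.R0=0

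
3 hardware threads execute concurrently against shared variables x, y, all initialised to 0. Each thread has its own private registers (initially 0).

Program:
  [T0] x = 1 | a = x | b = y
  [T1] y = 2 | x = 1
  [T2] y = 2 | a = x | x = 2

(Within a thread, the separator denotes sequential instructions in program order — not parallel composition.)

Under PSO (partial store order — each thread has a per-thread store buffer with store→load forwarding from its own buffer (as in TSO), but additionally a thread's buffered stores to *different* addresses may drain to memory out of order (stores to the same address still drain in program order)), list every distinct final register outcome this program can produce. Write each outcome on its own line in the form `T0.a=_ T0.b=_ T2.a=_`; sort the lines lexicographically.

T0.a=1 T0.b=0 T2.a=0
T0.a=1 T0.b=0 T2.a=1
T0.a=1 T0.b=2 T2.a=0
T0.a=1 T0.b=2 T2.a=1
T0.a=2 T0.b=0 T2.a=0
T0.a=2 T0.b=0 T2.a=1
T0.a=2 T0.b=2 T2.a=0
T0.a=2 T0.b=2 T2.a=1

outcome vector order: (T0.a,T0.b,T2.a)
|PSO outcomes| = 8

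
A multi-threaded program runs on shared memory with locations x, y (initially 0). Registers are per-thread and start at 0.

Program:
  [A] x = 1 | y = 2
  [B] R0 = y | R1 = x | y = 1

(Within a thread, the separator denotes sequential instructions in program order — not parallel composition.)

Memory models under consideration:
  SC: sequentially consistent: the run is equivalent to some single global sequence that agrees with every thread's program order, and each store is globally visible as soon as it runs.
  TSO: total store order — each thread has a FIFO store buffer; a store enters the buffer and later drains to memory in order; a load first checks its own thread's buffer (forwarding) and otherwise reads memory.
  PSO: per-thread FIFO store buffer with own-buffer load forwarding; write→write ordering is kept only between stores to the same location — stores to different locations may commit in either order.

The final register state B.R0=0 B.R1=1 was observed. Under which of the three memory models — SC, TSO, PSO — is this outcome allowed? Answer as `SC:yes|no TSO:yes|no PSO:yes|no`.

SC:yes TSO:yes PSO:yes

outcome vector order: (B.R0,B.R1)
[SC] allowed = {0/0 0/1 2/1}
[TSO] allowed = {0/0 0/1 2/1}
[PSO] allowed = {0/0 0/1 2/0 2/1}
target 0/1 ∈ {SC,TSO,PSO}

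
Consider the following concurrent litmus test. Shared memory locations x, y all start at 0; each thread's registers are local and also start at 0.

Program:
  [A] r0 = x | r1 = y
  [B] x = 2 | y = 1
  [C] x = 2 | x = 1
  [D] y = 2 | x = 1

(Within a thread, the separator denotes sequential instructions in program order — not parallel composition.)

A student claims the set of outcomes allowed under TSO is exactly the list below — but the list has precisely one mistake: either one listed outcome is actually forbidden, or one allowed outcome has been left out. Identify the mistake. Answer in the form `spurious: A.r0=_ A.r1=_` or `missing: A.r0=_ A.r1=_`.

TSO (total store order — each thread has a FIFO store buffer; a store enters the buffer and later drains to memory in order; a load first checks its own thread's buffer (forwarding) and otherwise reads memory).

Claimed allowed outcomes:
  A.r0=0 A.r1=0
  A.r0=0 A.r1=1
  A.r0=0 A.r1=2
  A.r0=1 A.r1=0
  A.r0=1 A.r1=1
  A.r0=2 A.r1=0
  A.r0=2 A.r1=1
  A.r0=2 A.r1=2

missing: A.r0=1 A.r1=2

outcome vector order: (A.r0,A.r1)
TSO (9): 0/0 0/1 0/2 1/0 1/1 1/2 2/0 2/1 2/2
TSO∖claimed = {1/2}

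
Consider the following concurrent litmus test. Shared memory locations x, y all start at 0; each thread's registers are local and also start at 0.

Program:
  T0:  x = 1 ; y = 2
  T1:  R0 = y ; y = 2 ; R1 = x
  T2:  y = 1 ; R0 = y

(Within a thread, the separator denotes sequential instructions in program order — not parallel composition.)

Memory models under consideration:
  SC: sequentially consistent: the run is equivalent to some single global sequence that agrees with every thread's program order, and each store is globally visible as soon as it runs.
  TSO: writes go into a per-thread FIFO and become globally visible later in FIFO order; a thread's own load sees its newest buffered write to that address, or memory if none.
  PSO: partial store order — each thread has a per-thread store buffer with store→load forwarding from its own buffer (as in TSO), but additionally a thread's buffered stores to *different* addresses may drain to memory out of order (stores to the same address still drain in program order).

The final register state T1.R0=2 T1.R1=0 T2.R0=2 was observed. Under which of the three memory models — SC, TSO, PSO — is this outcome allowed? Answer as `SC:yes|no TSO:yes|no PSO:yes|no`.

outcome vector order: (T1.R0,T1.R1,T2.R0)
SC: 10 outcomes — {0/0/1; 0/0/2; 0/1/1; 0/1/2; 1/0/1; 1/0/2; 1/1/1; 1/1/2; 2/1/1; 2/1/2}
TSO: 10 outcomes — {0/0/1; 0/0/2; 0/1/1; 0/1/2; 1/0/1; 1/0/2; 1/1/1; 1/1/2; 2/1/1; 2/1/2}
PSO: 12 outcomes — {0/0/1; 0/0/2; 0/1/1; 0/1/2; 1/0/1; 1/0/2; 1/1/1; 1/1/2; 2/0/1; 2/0/2; 2/1/1; 2/1/2}
target 2/0/2 ∈ {PSO}

SC:no TSO:no PSO:yes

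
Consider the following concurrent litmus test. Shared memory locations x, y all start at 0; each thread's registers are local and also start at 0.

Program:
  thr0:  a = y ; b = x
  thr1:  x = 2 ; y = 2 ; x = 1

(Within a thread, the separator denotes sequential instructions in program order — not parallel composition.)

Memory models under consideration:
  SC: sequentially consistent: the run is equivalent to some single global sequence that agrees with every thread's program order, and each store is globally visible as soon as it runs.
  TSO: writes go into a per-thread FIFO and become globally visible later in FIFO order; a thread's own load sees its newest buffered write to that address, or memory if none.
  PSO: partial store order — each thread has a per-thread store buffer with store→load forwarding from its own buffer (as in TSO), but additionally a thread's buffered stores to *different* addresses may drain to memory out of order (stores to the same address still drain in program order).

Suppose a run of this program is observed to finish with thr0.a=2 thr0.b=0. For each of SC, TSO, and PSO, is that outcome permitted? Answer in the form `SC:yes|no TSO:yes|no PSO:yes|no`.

SC:no TSO:no PSO:yes

outcome vector order: (thr0.a,thr0.b)
under SC → 00, 01, 02, 21, 22
under TSO → 00, 01, 02, 21, 22
under PSO → 00, 01, 02, 20, 21, 22
target 20 ∈ {PSO}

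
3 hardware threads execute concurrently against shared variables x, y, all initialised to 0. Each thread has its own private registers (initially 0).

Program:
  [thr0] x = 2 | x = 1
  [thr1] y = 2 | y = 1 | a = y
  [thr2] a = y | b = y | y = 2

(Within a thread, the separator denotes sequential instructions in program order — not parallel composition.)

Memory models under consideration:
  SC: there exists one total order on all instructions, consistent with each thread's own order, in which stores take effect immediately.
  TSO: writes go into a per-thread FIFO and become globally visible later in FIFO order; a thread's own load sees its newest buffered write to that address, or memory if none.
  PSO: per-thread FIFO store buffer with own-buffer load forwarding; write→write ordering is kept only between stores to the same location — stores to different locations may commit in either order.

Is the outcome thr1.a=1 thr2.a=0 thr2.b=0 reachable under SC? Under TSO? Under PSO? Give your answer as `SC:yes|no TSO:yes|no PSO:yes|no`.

SC:yes TSO:yes PSO:yes

outcome vector order: (thr1.a,thr2.a,thr2.b)
[SC] allowed = {1/0/0; 1/0/1; 1/0/2; 1/1/1; 1/2/1; 1/2/2; 2/0/0; 2/0/1; 2/0/2; 2/1/1; 2/2/1; 2/2/2}
[TSO] allowed = {1/0/0; 1/0/1; 1/0/2; 1/1/1; 1/2/1; 1/2/2; 2/0/0; 2/0/1; 2/0/2; 2/1/1; 2/2/1; 2/2/2}
[PSO] allowed = {1/0/0; 1/0/1; 1/0/2; 1/1/1; 1/2/1; 1/2/2; 2/0/0; 2/0/1; 2/0/2; 2/1/1; 2/2/1; 2/2/2}
target 1/0/0 ∈ {SC,TSO,PSO}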